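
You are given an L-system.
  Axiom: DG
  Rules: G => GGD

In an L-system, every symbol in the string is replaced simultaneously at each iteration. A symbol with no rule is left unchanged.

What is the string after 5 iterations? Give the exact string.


Answer: DGGDGGDDGGDGGDDDGGDGGDDGGDGGDDDDGGDGGDDGGDGGDDDGGDGGDDGGDGGDDDDD

Derivation:
Step 0: DG
Step 1: DGGD
Step 2: DGGDGGDD
Step 3: DGGDGGDDGGDGGDDD
Step 4: DGGDGGDDGGDGGDDDGGDGGDDGGDGGDDDD
Step 5: DGGDGGDDGGDGGDDDGGDGGDDGGDGGDDDDGGDGGDDGGDGGDDDGGDGGDDGGDGGDDDDD


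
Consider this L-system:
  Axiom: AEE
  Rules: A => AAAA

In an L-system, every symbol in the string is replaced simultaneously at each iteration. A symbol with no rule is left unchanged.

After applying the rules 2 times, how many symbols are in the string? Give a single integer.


Answer: 18

Derivation:
Step 0: length = 3
Step 1: length = 6
Step 2: length = 18


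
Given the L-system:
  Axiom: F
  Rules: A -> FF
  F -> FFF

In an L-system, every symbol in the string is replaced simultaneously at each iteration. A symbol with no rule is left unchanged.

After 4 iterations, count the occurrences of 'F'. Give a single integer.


Answer: 81

Derivation:
Step 0: F  (1 'F')
Step 1: FFF  (3 'F')
Step 2: FFFFFFFFF  (9 'F')
Step 3: FFFFFFFFFFFFFFFFFFFFFFFFFFF  (27 'F')
Step 4: FFFFFFFFFFFFFFFFFFFFFFFFFFFFFFFFFFFFFFFFFFFFFFFFFFFFFFFFFFFFFFFFFFFFFFFFFFFFFFFFF  (81 'F')


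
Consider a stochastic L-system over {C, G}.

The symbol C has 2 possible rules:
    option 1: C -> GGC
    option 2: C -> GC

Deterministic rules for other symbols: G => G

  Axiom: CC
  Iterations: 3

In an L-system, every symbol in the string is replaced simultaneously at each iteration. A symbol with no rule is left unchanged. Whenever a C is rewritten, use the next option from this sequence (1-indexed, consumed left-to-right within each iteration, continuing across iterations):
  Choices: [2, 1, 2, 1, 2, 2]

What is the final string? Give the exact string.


Step 0: CC
Step 1: GCGGC  (used choices [2, 1])
Step 2: GGCGGGGC  (used choices [2, 1])
Step 3: GGGCGGGGGC  (used choices [2, 2])

Answer: GGGCGGGGGC


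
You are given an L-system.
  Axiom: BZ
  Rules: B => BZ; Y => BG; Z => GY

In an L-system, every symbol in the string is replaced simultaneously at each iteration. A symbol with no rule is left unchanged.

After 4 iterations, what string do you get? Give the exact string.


Answer: BZGYGBGGBZGGBZGYG

Derivation:
Step 0: BZ
Step 1: BZGY
Step 2: BZGYGBG
Step 3: BZGYGBGGBZG
Step 4: BZGYGBGGBZGGBZGYG


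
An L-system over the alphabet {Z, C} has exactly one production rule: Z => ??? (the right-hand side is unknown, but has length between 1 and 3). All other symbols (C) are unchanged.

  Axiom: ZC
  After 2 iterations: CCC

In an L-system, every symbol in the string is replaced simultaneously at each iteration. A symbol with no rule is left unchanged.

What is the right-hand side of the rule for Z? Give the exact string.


Trying Z => CC:
  Step 0: ZC
  Step 1: CCC
  Step 2: CCC
Matches the given result.

Answer: CC


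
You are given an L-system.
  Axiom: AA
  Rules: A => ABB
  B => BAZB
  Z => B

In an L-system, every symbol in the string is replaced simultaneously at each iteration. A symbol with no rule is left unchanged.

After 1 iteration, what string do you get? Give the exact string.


Step 0: AA
Step 1: ABBABB

Answer: ABBABB


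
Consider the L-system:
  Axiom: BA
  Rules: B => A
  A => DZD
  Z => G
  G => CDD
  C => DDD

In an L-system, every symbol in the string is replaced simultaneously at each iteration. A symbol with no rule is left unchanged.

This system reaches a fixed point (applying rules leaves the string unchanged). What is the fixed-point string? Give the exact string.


Step 0: BA
Step 1: ADZD
Step 2: DZDDGD
Step 3: DGDDCDDD
Step 4: DCDDDDDDDDDD
Step 5: DDDDDDDDDDDDDD
Step 6: DDDDDDDDDDDDDD  (unchanged — fixed point at step 5)

Answer: DDDDDDDDDDDDDD


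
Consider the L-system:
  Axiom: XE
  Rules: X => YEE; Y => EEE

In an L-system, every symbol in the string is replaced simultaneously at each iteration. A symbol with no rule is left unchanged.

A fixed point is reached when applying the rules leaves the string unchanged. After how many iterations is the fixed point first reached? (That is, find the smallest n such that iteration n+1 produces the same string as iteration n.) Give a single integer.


Step 0: XE
Step 1: YEEE
Step 2: EEEEEE
Step 3: EEEEEE  (unchanged — fixed point at step 2)

Answer: 2


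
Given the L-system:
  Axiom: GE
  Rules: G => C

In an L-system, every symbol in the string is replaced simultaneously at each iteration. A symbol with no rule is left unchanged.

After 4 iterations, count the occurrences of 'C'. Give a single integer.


Answer: 1

Derivation:
Step 0: GE  (0 'C')
Step 1: CE  (1 'C')
Step 2: CE  (1 'C')
Step 3: CE  (1 'C')
Step 4: CE  (1 'C')


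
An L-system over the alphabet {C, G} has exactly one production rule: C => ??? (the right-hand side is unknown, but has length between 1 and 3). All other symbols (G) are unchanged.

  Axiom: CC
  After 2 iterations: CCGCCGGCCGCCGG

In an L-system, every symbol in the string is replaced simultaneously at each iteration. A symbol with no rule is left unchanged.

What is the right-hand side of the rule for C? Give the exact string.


Answer: CCG

Derivation:
Trying C => CCG:
  Step 0: CC
  Step 1: CCGCCG
  Step 2: CCGCCGGCCGCCGG
Matches the given result.


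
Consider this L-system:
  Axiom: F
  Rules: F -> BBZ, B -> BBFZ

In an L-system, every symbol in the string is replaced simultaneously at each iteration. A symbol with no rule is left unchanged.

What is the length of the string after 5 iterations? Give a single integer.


Step 0: length = 1
Step 1: length = 3
Step 2: length = 9
Step 3: length = 25
Step 4: length = 69
Step 5: length = 189

Answer: 189


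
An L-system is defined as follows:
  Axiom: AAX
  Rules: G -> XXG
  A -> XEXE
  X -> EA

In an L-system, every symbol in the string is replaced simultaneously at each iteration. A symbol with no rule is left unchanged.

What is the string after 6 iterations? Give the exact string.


Answer: EEEAEEAEEEEAEEAEEEEEEAEEAEEEEAEEAEEEEEEAEEAEEEEAEEAEEEEEEAEEAEEEEAEEAEEEEEEXEXEEEXEXEEEEEXEXEEEXEXEEE

Derivation:
Step 0: AAX
Step 1: XEXEXEXEEA
Step 2: EAEEAEEAEEAEEXEXE
Step 3: EXEXEEEXEXEEEXEXEEEXEXEEEEAEEAE
Step 4: EEAEEAEEEEAEEAEEEEAEEAEEEEAEEAEEEEXEXEEEXEXEE
Step 5: EEXEXEEEXEXEEEEEXEXEEEXEXEEEEEXEXEEEXEXEEEEEXEXEEEXEXEEEEEEAEEAEEEEAEEAEE
Step 6: EEEAEEAEEEEAEEAEEEEEEAEEAEEEEAEEAEEEEEEAEEAEEEEAEEAEEEEEEAEEAEEEEAEEAEEEEEEXEXEEEXEXEEEEEXEXEEEXEXEEE


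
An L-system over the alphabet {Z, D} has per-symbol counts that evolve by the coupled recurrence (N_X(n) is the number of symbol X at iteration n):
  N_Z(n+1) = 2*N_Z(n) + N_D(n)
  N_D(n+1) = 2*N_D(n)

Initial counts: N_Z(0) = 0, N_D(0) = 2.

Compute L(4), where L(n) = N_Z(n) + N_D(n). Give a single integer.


Answer: 96

Derivation:
Step 0: N_Z=0, N_D=2, L=2
Step 1: N_Z=2, N_D=4, L=6
Step 2: N_Z=8, N_D=8, L=16
Step 3: N_Z=24, N_D=16, L=40
Step 4: N_Z=64, N_D=32, L=96


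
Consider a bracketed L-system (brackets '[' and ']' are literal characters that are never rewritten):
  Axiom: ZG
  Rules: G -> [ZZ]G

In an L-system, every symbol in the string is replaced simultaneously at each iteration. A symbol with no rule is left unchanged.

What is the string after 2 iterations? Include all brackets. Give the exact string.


Step 0: ZG
Step 1: Z[ZZ]G
Step 2: Z[ZZ][ZZ]G

Answer: Z[ZZ][ZZ]G


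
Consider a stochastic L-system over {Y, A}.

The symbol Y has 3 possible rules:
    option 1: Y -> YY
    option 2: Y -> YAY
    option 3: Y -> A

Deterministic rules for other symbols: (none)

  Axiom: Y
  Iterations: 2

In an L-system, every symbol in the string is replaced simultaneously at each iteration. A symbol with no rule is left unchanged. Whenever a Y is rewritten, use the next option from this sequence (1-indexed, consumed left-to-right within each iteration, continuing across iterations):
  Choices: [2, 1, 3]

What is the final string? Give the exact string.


Step 0: Y
Step 1: YAY  (used choices [2])
Step 2: YYAA  (used choices [1, 3])

Answer: YYAA


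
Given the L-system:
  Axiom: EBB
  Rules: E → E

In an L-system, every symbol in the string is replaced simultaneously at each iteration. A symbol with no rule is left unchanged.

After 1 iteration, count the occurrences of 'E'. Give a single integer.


Step 0: EBB  (1 'E')
Step 1: EBB  (1 'E')

Answer: 1


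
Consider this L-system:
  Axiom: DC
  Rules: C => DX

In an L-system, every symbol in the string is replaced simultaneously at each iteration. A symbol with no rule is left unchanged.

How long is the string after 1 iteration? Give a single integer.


Step 0: length = 2
Step 1: length = 3

Answer: 3


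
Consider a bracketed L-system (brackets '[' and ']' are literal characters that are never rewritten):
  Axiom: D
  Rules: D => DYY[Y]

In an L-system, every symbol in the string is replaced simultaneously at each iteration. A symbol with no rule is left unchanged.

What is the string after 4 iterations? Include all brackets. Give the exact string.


Step 0: D
Step 1: DYY[Y]
Step 2: DYY[Y]YY[Y]
Step 3: DYY[Y]YY[Y]YY[Y]
Step 4: DYY[Y]YY[Y]YY[Y]YY[Y]

Answer: DYY[Y]YY[Y]YY[Y]YY[Y]


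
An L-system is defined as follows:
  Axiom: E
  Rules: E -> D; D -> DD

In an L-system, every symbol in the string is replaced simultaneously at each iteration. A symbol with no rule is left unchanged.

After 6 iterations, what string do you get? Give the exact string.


Answer: DDDDDDDDDDDDDDDDDDDDDDDDDDDDDDDD

Derivation:
Step 0: E
Step 1: D
Step 2: DD
Step 3: DDDD
Step 4: DDDDDDDD
Step 5: DDDDDDDDDDDDDDDD
Step 6: DDDDDDDDDDDDDDDDDDDDDDDDDDDDDDDD


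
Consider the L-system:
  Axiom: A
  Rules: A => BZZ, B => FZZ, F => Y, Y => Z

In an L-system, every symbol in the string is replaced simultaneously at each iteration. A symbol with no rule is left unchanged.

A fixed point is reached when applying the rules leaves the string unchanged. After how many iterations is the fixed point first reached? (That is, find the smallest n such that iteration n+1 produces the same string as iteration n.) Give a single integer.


Answer: 4

Derivation:
Step 0: A
Step 1: BZZ
Step 2: FZZZZ
Step 3: YZZZZ
Step 4: ZZZZZ
Step 5: ZZZZZ  (unchanged — fixed point at step 4)


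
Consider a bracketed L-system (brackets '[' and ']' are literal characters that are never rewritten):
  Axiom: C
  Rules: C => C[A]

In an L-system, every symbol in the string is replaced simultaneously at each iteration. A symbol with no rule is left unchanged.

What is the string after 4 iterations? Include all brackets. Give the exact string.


Step 0: C
Step 1: C[A]
Step 2: C[A][A]
Step 3: C[A][A][A]
Step 4: C[A][A][A][A]

Answer: C[A][A][A][A]


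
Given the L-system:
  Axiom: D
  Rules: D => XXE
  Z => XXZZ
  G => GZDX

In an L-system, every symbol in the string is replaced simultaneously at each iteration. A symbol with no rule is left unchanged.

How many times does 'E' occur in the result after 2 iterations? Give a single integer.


Answer: 1

Derivation:
Step 0: D  (0 'E')
Step 1: XXE  (1 'E')
Step 2: XXE  (1 'E')


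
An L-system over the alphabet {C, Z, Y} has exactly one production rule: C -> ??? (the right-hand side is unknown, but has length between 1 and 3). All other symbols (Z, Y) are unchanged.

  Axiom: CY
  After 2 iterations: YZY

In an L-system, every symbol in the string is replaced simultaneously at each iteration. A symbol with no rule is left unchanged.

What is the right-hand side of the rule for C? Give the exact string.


Answer: YZ

Derivation:
Trying C -> YZ:
  Step 0: CY
  Step 1: YZY
  Step 2: YZY
Matches the given result.


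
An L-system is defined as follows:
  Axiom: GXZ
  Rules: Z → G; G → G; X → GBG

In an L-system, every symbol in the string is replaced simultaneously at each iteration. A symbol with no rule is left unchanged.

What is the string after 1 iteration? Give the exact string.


Answer: GGBGG

Derivation:
Step 0: GXZ
Step 1: GGBGG


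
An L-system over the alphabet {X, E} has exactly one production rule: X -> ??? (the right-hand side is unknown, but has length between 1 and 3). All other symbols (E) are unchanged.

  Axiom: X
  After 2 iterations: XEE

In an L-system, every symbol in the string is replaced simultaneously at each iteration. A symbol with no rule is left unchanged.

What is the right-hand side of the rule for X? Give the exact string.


Trying X -> XE:
  Step 0: X
  Step 1: XE
  Step 2: XEE
Matches the given result.

Answer: XE


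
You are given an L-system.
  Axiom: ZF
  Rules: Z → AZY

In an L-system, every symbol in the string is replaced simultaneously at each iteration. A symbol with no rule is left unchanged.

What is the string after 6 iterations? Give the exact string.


Step 0: ZF
Step 1: AZYF
Step 2: AAZYYF
Step 3: AAAZYYYF
Step 4: AAAAZYYYYF
Step 5: AAAAAZYYYYYF
Step 6: AAAAAAZYYYYYYF

Answer: AAAAAAZYYYYYYF


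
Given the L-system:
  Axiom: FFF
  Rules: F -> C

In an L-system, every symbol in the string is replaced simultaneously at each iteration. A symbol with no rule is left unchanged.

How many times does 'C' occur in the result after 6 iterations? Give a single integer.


Answer: 3

Derivation:
Step 0: FFF  (0 'C')
Step 1: CCC  (3 'C')
Step 2: CCC  (3 'C')
Step 3: CCC  (3 'C')
Step 4: CCC  (3 'C')
Step 5: CCC  (3 'C')
Step 6: CCC  (3 'C')


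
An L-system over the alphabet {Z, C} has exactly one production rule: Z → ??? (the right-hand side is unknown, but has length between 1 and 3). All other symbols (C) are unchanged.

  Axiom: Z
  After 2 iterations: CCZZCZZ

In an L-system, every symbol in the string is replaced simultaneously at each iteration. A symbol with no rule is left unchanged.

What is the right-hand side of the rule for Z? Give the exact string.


Answer: CZZ

Derivation:
Trying Z → CZZ:
  Step 0: Z
  Step 1: CZZ
  Step 2: CCZZCZZ
Matches the given result.


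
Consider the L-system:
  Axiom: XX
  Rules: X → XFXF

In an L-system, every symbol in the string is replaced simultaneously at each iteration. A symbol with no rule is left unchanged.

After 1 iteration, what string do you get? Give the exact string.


Step 0: XX
Step 1: XFXFXFXF

Answer: XFXFXFXF


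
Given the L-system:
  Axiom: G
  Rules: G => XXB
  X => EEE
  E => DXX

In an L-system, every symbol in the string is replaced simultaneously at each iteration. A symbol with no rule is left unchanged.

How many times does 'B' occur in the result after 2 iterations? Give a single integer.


Step 0: G  (0 'B')
Step 1: XXB  (1 'B')
Step 2: EEEEEEB  (1 'B')

Answer: 1


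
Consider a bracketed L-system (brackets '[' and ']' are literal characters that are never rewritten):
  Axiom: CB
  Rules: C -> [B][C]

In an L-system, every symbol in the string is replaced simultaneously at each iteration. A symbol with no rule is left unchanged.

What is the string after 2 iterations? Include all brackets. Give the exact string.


Step 0: CB
Step 1: [B][C]B
Step 2: [B][[B][C]]B

Answer: [B][[B][C]]B


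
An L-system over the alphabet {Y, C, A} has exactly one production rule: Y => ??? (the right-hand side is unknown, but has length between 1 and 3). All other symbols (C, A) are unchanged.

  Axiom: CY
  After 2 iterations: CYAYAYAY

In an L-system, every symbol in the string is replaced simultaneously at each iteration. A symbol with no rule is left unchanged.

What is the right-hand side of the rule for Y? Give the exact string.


Answer: YAY

Derivation:
Trying Y => YAY:
  Step 0: CY
  Step 1: CYAY
  Step 2: CYAYAYAY
Matches the given result.


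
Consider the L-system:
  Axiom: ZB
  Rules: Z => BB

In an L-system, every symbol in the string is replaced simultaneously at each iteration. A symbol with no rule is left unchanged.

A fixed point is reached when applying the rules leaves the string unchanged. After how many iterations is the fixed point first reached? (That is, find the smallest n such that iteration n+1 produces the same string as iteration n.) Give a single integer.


Answer: 1

Derivation:
Step 0: ZB
Step 1: BBB
Step 2: BBB  (unchanged — fixed point at step 1)


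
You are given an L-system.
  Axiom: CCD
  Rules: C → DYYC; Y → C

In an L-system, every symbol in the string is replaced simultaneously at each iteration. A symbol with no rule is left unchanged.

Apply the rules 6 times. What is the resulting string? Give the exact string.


Answer: DDDCCDYYCDCCDYYCDDYYCDYYCDCCDYYCDDCCDYYCDCCDYYCDDYYCDYYCDCCDYYCDDDYYCDYYCDCCDYYCDDYYCDYYCDCCDYYCDDCCDYYCDCCDYYCDDYYCDYYCDCCDYYCDDDCCDYYCDCCDYYCDDYYCDYYCDCCDYYCDDCCDYYCDCCDYYCDDYYCDYYCDCCDYYCDDDYYCDYYCDCCDYYCDDYYCDYYCDCCDYYCDDCCDYYCDCCDYYCDDYYCDYYCDCCDYYCD

Derivation:
Step 0: CCD
Step 1: DYYCDYYCD
Step 2: DCCDYYCDCCDYYCD
Step 3: DDYYCDYYCDCCDYYCDDYYCDYYCDCCDYYCD
Step 4: DDCCDYYCDCCDYYCDDYYCDYYCDCCDYYCDDCCDYYCDCCDYYCDDYYCDYYCDCCDYYCD
Step 5: DDDYYCDYYCDCCDYYCDDYYCDYYCDCCDYYCDDCCDYYCDCCDYYCDDYYCDYYCDCCDYYCDDDYYCDYYCDCCDYYCDDYYCDYYCDCCDYYCDDCCDYYCDCCDYYCDDYYCDYYCDCCDYYCD
Step 6: DDDCCDYYCDCCDYYCDDYYCDYYCDCCDYYCDDCCDYYCDCCDYYCDDYYCDYYCDCCDYYCDDDYYCDYYCDCCDYYCDDYYCDYYCDCCDYYCDDCCDYYCDCCDYYCDDYYCDYYCDCCDYYCDDDCCDYYCDCCDYYCDDYYCDYYCDCCDYYCDDCCDYYCDCCDYYCDDYYCDYYCDCCDYYCDDDYYCDYYCDCCDYYCDDYYCDYYCDCCDYYCDDCCDYYCDCCDYYCDDYYCDYYCDCCDYYCD


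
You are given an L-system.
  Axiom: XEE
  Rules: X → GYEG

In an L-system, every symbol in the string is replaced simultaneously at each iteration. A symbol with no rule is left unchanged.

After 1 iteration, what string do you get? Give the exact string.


Answer: GYEGEE

Derivation:
Step 0: XEE
Step 1: GYEGEE


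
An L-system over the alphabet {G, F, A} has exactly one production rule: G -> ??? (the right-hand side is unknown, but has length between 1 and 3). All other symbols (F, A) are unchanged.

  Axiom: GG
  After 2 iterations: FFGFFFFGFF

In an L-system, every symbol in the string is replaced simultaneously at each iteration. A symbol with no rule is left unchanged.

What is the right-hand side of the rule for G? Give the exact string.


Trying G -> FGF:
  Step 0: GG
  Step 1: FGFFGF
  Step 2: FFGFFFFGFF
Matches the given result.

Answer: FGF


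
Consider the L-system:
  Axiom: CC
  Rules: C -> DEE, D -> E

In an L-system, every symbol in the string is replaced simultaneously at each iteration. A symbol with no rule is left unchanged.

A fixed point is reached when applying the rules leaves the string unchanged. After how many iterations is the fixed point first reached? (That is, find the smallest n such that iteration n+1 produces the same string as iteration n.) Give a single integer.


Answer: 2

Derivation:
Step 0: CC
Step 1: DEEDEE
Step 2: EEEEEE
Step 3: EEEEEE  (unchanged — fixed point at step 2)


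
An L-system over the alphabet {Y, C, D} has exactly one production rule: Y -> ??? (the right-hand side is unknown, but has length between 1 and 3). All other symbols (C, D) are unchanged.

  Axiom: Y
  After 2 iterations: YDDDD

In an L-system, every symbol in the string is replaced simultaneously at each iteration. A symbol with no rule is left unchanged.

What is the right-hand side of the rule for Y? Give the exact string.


Trying Y -> YDD:
  Step 0: Y
  Step 1: YDD
  Step 2: YDDDD
Matches the given result.

Answer: YDD


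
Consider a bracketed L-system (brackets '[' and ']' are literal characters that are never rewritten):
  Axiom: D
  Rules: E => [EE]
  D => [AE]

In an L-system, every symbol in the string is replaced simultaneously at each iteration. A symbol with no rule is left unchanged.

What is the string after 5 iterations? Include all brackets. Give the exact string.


Answer: [A[[[[EE][EE]][[EE][EE]]][[[EE][EE]][[EE][EE]]]]]

Derivation:
Step 0: D
Step 1: [AE]
Step 2: [A[EE]]
Step 3: [A[[EE][EE]]]
Step 4: [A[[[EE][EE]][[EE][EE]]]]
Step 5: [A[[[[EE][EE]][[EE][EE]]][[[EE][EE]][[EE][EE]]]]]


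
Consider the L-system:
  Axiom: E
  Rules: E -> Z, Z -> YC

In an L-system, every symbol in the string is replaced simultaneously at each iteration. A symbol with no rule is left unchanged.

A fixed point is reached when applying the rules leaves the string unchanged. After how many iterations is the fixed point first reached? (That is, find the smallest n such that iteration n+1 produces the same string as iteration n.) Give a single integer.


Answer: 2

Derivation:
Step 0: E
Step 1: Z
Step 2: YC
Step 3: YC  (unchanged — fixed point at step 2)


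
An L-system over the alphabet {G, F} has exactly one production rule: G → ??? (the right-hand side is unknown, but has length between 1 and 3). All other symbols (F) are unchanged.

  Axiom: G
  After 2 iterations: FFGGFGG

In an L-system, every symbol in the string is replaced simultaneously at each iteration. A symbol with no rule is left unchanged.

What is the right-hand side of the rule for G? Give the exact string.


Trying G → FGG:
  Step 0: G
  Step 1: FGG
  Step 2: FFGGFGG
Matches the given result.

Answer: FGG


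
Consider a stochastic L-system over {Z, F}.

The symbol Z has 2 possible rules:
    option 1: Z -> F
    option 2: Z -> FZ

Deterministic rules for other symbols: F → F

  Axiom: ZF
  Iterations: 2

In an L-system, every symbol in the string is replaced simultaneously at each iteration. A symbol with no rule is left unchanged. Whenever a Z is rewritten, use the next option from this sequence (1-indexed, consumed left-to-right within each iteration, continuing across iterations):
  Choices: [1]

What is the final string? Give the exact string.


Answer: FF

Derivation:
Step 0: ZF
Step 1: FF  (used choices [1])
Step 2: FF  (used choices [])


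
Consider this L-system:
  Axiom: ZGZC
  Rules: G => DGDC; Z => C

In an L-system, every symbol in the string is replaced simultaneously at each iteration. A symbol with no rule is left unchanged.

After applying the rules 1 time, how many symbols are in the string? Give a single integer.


Answer: 7

Derivation:
Step 0: length = 4
Step 1: length = 7


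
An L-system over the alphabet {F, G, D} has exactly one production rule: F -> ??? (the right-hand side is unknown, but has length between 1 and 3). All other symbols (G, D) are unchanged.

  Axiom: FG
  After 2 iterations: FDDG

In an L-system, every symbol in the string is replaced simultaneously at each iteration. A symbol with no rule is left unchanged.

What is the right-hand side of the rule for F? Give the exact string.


Trying F -> FD:
  Step 0: FG
  Step 1: FDG
  Step 2: FDDG
Matches the given result.

Answer: FD


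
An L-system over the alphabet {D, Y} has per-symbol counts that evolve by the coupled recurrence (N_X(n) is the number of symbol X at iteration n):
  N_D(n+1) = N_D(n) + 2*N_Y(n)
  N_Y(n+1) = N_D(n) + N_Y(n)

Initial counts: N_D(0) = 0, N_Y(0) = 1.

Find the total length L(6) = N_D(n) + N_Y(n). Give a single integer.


Answer: 239

Derivation:
Step 0: N_D=0, N_Y=1, L=1
Step 1: N_D=2, N_Y=1, L=3
Step 2: N_D=4, N_Y=3, L=7
Step 3: N_D=10, N_Y=7, L=17
Step 4: N_D=24, N_Y=17, L=41
Step 5: N_D=58, N_Y=41, L=99
Step 6: N_D=140, N_Y=99, L=239


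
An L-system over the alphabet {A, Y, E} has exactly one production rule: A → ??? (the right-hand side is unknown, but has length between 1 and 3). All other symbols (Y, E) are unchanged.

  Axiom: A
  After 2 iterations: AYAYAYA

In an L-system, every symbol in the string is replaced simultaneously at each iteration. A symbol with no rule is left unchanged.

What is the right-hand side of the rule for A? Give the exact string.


Trying A → AYA:
  Step 0: A
  Step 1: AYA
  Step 2: AYAYAYA
Matches the given result.

Answer: AYA


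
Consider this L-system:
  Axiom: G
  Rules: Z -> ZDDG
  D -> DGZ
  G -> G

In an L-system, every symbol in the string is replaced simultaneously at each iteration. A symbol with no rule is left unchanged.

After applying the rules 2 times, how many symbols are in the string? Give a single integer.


Step 0: length = 1
Step 1: length = 1
Step 2: length = 1

Answer: 1


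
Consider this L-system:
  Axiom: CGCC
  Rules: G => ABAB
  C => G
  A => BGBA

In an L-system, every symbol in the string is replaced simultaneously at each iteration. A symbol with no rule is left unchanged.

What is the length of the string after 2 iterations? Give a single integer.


Answer: 22

Derivation:
Step 0: length = 4
Step 1: length = 7
Step 2: length = 22


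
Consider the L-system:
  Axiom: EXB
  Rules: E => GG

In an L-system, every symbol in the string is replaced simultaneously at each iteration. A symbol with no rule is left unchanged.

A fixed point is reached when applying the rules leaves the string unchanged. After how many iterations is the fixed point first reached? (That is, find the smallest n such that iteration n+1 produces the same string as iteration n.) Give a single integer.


Step 0: EXB
Step 1: GGXB
Step 2: GGXB  (unchanged — fixed point at step 1)

Answer: 1


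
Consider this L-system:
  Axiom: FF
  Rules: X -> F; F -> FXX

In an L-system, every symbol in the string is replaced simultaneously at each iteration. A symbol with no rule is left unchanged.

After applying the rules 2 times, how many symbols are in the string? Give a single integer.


Step 0: length = 2
Step 1: length = 6
Step 2: length = 10

Answer: 10


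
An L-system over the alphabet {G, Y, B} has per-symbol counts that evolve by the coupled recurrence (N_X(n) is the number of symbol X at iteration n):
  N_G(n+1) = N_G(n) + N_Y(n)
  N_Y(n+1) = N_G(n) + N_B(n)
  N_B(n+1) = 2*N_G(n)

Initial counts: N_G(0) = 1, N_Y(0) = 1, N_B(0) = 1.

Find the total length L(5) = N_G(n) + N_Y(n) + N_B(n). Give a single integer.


Answer: 96

Derivation:
Step 0: N_G=1, N_Y=1, N_B=1, L=3
Step 1: N_G=2, N_Y=2, N_B=2, L=6
Step 2: N_G=4, N_Y=4, N_B=4, L=12
Step 3: N_G=8, N_Y=8, N_B=8, L=24
Step 4: N_G=16, N_Y=16, N_B=16, L=48
Step 5: N_G=32, N_Y=32, N_B=32, L=96


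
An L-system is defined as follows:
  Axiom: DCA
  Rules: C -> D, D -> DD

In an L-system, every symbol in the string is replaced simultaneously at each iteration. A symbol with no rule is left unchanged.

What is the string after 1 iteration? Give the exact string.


Answer: DDDA

Derivation:
Step 0: DCA
Step 1: DDDA


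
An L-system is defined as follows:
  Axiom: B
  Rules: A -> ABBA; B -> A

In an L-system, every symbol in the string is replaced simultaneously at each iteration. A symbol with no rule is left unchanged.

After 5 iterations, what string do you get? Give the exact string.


Step 0: B
Step 1: A
Step 2: ABBA
Step 3: ABBAAAABBA
Step 4: ABBAAAABBAABBAABBAABBAAAABBA
Step 5: ABBAAAABBAABBAABBAABBAAAABBAABBAAAABBAABBAAAABBAABBAAAABBAABBAABBAABBAAAABBA

Answer: ABBAAAABBAABBAABBAABBAAAABBAABBAAAABBAABBAAAABBAABBAAAABBAABBAABBAABBAAAABBA


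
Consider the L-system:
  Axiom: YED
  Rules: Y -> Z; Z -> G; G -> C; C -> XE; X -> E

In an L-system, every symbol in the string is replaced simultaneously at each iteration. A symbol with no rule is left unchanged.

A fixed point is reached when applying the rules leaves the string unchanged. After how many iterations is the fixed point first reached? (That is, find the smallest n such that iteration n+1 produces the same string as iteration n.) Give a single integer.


Step 0: YED
Step 1: ZED
Step 2: GED
Step 3: CED
Step 4: XEED
Step 5: EEED
Step 6: EEED  (unchanged — fixed point at step 5)

Answer: 5


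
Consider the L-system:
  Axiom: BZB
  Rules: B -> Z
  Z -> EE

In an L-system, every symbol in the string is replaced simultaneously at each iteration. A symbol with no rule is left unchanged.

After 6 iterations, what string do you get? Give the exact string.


Step 0: BZB
Step 1: ZEEZ
Step 2: EEEEEE
Step 3: EEEEEE
Step 4: EEEEEE
Step 5: EEEEEE
Step 6: EEEEEE

Answer: EEEEEE


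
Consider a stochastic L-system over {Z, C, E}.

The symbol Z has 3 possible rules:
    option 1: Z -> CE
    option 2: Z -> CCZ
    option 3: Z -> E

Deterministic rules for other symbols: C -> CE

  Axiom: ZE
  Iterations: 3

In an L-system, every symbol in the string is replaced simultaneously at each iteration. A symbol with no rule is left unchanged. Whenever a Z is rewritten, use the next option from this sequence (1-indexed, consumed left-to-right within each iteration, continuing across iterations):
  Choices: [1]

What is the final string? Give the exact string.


Step 0: ZE
Step 1: CEE  (used choices [1])
Step 2: CEEE  (used choices [])
Step 3: CEEEE  (used choices [])

Answer: CEEEE


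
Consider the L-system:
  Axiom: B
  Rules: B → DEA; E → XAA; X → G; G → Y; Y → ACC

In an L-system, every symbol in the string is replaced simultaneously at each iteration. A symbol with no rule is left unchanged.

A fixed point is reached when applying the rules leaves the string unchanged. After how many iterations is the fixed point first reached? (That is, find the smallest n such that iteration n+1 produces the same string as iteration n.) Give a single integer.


Answer: 5

Derivation:
Step 0: B
Step 1: DEA
Step 2: DXAAA
Step 3: DGAAA
Step 4: DYAAA
Step 5: DACCAAA
Step 6: DACCAAA  (unchanged — fixed point at step 5)


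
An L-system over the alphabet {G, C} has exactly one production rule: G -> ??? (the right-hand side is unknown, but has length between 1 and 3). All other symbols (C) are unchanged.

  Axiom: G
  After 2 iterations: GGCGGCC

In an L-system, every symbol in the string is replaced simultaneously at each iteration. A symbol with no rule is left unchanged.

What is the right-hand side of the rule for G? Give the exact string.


Trying G -> GGC:
  Step 0: G
  Step 1: GGC
  Step 2: GGCGGCC
Matches the given result.

Answer: GGC


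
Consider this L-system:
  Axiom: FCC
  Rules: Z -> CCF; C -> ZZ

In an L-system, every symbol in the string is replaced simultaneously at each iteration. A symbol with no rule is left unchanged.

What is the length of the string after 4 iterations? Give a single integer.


Answer: 53

Derivation:
Step 0: length = 3
Step 1: length = 5
Step 2: length = 13
Step 3: length = 21
Step 4: length = 53


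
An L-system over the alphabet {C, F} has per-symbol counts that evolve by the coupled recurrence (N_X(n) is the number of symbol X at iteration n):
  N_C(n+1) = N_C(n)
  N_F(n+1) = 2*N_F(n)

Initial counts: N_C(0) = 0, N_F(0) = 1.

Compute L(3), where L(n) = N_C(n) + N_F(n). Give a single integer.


Step 0: N_C=0, N_F=1, L=1
Step 1: N_C=0, N_F=2, L=2
Step 2: N_C=0, N_F=4, L=4
Step 3: N_C=0, N_F=8, L=8

Answer: 8


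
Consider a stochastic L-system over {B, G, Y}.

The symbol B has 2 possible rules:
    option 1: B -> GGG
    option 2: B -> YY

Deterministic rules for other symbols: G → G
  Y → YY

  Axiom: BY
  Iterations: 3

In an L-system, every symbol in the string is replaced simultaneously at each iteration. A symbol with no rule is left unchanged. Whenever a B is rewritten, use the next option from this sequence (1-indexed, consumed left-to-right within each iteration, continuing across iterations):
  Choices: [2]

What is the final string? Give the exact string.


Answer: YYYYYYYYYYYYYYYY

Derivation:
Step 0: BY
Step 1: YYYY  (used choices [2])
Step 2: YYYYYYYY  (used choices [])
Step 3: YYYYYYYYYYYYYYYY  (used choices [])


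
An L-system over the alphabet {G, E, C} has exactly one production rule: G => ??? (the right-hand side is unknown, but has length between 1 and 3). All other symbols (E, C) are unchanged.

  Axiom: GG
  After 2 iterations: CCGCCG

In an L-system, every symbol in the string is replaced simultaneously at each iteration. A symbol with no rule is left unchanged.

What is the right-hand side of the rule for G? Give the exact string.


Answer: CG

Derivation:
Trying G => CG:
  Step 0: GG
  Step 1: CGCG
  Step 2: CCGCCG
Matches the given result.


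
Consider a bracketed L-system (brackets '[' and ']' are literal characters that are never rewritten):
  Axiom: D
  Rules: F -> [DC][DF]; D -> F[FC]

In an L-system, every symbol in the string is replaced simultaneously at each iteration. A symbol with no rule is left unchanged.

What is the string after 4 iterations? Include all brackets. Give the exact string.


Answer: [[DC][DF][[DC][DF]C]C][[DC][DF][[DC][DF]C][F[FC]C][F[FC][DC][DF]]][[[DC][DF][[DC][DF]C]C][[DC][DF][[DC][DF]C][F[FC]C][F[FC][DC][DF]]]C]

Derivation:
Step 0: D
Step 1: F[FC]
Step 2: [DC][DF][[DC][DF]C]
Step 3: [F[FC]C][F[FC][DC][DF]][[F[FC]C][F[FC][DC][DF]]C]
Step 4: [[DC][DF][[DC][DF]C]C][[DC][DF][[DC][DF]C][F[FC]C][F[FC][DC][DF]]][[[DC][DF][[DC][DF]C]C][[DC][DF][[DC][DF]C][F[FC]C][F[FC][DC][DF]]]C]


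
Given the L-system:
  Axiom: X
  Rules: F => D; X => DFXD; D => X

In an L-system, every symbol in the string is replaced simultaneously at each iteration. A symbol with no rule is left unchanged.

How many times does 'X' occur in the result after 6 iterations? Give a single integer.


Answer: 60

Derivation:
Step 0: X  (1 'X')
Step 1: DFXD  (1 'X')
Step 2: XDDFXDX  (3 'X')
Step 3: DFXDXXDDFXDXDFXD  (6 'X')
Step 4: XDDFXDXDFXDDFXDXXDDFXDXDFXDXDDFXDX  (13 'X')
Step 5: DFXDXXDDFXDXDFXDXDDFXDXXDDFXDXDFXDDFXDXXDDFXDXDFXDXDDFXDXDFXDXXDDFXDXDFXD  (28 'X')
Step 6: XDDFXDXDFXDDFXDXXDDFXDXDFXDXDDFXDXDFXDXXDDFXDXDFXDDFXDXXDDFXDXDFXDXDDFXDXXDDFXDXDFXDDFXDXXDDFXDXDFXDXDDFXDXDFXDXXDDFXDXDFXDXDDFXDXDFXDDFXDXXDDFXDXDFXDXDDFXDX  (60 'X')


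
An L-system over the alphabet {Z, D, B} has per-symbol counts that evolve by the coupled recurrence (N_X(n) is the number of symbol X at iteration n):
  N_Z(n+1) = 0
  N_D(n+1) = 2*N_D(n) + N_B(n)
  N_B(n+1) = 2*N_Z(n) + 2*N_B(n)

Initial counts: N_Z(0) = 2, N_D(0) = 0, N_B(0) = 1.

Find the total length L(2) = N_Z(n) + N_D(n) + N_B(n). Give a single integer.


Answer: 20

Derivation:
Step 0: N_Z=2, N_D=0, N_B=1, L=3
Step 1: N_Z=0, N_D=1, N_B=6, L=7
Step 2: N_Z=0, N_D=8, N_B=12, L=20


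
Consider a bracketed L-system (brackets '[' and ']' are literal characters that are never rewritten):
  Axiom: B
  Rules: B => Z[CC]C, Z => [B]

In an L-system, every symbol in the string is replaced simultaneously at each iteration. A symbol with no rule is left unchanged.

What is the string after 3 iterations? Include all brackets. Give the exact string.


Step 0: B
Step 1: Z[CC]C
Step 2: [B][CC]C
Step 3: [Z[CC]C][CC]C

Answer: [Z[CC]C][CC]C


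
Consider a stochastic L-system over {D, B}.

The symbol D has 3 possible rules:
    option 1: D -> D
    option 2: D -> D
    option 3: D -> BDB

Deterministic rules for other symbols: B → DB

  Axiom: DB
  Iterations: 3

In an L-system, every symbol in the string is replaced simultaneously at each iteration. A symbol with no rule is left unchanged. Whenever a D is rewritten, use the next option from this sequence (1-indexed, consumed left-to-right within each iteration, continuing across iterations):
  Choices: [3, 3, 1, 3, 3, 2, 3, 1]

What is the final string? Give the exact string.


Step 0: DB
Step 1: BDBDB  (used choices [3])
Step 2: DBBDBDBDDB  (used choices [3, 1])
Step 3: BDBDBDBBDBDBDDBBDBDDB  (used choices [3, 3, 2, 3, 1])

Answer: BDBDBDBBDBDBDDBBDBDDB


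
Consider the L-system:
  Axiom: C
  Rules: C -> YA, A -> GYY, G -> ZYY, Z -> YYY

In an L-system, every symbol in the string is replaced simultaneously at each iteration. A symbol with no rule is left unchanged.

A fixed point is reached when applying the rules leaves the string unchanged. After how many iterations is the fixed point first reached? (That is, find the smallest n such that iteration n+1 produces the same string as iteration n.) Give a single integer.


Answer: 4

Derivation:
Step 0: C
Step 1: YA
Step 2: YGYY
Step 3: YZYYYY
Step 4: YYYYYYYY
Step 5: YYYYYYYY  (unchanged — fixed point at step 4)


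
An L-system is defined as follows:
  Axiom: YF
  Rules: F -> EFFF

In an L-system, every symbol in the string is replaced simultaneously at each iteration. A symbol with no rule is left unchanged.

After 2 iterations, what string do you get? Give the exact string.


Answer: YEEFFFEFFFEFFF

Derivation:
Step 0: YF
Step 1: YEFFF
Step 2: YEEFFFEFFFEFFF


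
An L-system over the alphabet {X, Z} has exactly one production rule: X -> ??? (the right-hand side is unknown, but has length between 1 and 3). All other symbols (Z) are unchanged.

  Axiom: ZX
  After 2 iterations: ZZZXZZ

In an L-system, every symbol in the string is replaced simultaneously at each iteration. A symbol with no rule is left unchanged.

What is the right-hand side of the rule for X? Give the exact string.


Answer: ZXZ

Derivation:
Trying X -> ZXZ:
  Step 0: ZX
  Step 1: ZZXZ
  Step 2: ZZZXZZ
Matches the given result.


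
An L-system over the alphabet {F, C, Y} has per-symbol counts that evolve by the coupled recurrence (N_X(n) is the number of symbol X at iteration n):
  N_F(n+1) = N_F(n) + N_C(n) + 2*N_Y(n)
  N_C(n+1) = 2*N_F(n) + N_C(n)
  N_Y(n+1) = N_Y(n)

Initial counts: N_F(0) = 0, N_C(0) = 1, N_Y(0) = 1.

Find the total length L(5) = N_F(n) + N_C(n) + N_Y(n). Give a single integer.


Answer: 209

Derivation:
Step 0: N_F=0, N_C=1, N_Y=1, L=2
Step 1: N_F=3, N_C=1, N_Y=1, L=5
Step 2: N_F=6, N_C=7, N_Y=1, L=14
Step 3: N_F=15, N_C=19, N_Y=1, L=35
Step 4: N_F=36, N_C=49, N_Y=1, L=86
Step 5: N_F=87, N_C=121, N_Y=1, L=209


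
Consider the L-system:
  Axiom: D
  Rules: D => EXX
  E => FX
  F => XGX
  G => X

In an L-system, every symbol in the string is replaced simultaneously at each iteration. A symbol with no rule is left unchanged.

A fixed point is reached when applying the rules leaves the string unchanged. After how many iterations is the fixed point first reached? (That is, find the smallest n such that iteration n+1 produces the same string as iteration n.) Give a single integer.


Step 0: D
Step 1: EXX
Step 2: FXXX
Step 3: XGXXXX
Step 4: XXXXXX
Step 5: XXXXXX  (unchanged — fixed point at step 4)

Answer: 4


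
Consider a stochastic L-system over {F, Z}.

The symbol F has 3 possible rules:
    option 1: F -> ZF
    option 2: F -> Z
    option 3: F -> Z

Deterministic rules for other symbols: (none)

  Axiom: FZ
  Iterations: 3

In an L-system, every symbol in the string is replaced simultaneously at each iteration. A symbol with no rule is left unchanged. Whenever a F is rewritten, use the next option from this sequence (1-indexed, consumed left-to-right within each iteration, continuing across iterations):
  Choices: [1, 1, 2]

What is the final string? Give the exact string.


Step 0: FZ
Step 1: ZFZ  (used choices [1])
Step 2: ZZFZ  (used choices [1])
Step 3: ZZZZ  (used choices [2])

Answer: ZZZZ


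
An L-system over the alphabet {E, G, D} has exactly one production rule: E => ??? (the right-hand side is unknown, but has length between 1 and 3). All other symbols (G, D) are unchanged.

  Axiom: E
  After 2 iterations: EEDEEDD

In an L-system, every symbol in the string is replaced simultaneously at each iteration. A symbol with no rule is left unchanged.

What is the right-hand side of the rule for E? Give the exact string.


Trying E => EED:
  Step 0: E
  Step 1: EED
  Step 2: EEDEEDD
Matches the given result.

Answer: EED


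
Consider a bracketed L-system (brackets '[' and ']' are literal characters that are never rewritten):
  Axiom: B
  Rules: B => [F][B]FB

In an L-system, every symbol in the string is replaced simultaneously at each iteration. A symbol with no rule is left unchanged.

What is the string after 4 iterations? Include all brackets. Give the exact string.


Step 0: B
Step 1: [F][B]FB
Step 2: [F][[F][B]FB]F[F][B]FB
Step 3: [F][[F][[F][B]FB]F[F][B]FB]F[F][[F][B]FB]F[F][B]FB
Step 4: [F][[F][[F][[F][B]FB]F[F][B]FB]F[F][[F][B]FB]F[F][B]FB]F[F][[F][[F][B]FB]F[F][B]FB]F[F][[F][B]FB]F[F][B]FB

Answer: [F][[F][[F][[F][B]FB]F[F][B]FB]F[F][[F][B]FB]F[F][B]FB]F[F][[F][[F][B]FB]F[F][B]FB]F[F][[F][B]FB]F[F][B]FB


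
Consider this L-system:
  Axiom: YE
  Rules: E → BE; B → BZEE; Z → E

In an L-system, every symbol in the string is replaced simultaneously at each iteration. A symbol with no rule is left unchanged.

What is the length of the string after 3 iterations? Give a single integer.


Step 0: length = 2
Step 1: length = 3
Step 2: length = 7
Step 3: length = 16

Answer: 16
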